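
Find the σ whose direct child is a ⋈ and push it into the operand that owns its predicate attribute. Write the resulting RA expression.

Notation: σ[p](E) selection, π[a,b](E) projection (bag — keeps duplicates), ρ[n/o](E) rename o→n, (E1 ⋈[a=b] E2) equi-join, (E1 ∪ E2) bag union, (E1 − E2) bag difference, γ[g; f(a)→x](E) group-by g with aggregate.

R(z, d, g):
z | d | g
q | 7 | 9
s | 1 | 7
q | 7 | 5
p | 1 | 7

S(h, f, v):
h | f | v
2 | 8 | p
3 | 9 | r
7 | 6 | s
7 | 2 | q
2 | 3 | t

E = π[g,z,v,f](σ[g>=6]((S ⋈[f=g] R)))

σ filters on g, owned by the right side.
E' = π[g,z,v,f]((S ⋈[f=g] σ[g>=6](R)))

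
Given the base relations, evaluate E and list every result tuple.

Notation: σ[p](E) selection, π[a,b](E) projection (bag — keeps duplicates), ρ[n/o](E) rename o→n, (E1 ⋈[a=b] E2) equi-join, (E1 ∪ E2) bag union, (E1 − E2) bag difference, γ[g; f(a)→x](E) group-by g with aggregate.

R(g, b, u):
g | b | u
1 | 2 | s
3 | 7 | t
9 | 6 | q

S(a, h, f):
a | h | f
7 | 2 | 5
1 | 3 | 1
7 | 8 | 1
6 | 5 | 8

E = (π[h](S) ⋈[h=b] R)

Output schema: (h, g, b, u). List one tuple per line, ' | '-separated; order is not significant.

Stepwise |·|:
  S → 4
  π[h](S) → 4
  R → 3
  (π[h](S) ⋈[h=b] R) → 1

== RESULT ==
h | g | b | u
2 | 1 | 2 | s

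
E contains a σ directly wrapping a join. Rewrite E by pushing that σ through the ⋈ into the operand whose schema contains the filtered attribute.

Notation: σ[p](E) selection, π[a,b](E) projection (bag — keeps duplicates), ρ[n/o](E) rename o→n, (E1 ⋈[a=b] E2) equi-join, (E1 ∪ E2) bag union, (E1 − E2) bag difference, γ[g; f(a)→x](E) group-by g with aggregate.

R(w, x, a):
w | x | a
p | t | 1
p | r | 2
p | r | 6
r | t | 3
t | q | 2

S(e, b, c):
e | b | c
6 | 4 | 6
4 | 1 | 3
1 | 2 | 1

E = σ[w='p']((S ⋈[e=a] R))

σ filters on w, owned by the right side.
E' = (S ⋈[e=a] σ[w='p'](R))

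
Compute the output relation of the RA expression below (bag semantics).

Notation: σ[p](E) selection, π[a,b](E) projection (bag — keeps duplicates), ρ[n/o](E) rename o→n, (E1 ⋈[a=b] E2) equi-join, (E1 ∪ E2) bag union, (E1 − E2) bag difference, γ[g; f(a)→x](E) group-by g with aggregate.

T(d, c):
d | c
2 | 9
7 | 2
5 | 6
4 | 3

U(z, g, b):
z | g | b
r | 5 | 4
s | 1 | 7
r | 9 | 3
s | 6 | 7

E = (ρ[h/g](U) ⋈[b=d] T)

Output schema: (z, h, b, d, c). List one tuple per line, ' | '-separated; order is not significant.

Subexpression sizes:
  U → 4
  ρ[h/g](U) → 4
  T → 4
  (ρ[h/g](U) ⋈[b=d] T) → 3

== RESULT ==
z | h | b | d | c
r | 5 | 4 | 4 | 3
s | 1 | 7 | 7 | 2
s | 6 | 7 | 7 | 2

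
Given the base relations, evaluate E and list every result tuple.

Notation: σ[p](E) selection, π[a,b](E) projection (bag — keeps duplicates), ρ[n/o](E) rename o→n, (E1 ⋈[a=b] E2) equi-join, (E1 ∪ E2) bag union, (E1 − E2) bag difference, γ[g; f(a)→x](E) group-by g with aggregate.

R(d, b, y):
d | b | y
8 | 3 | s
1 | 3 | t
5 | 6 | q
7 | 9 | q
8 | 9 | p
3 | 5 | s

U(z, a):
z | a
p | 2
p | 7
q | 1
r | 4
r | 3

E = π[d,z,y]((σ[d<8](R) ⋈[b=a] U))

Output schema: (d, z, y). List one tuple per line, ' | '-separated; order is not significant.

Row counts bottom-up:
  R → 6
  σ[d<8](R) → 4
  U → 5
  (σ[d<8](R) ⋈[b=a] U) → 1
  π[d,z,y]((σ[d<8](R) ⋈[b=a] U)) → 1

== RESULT ==
d | z | y
1 | r | t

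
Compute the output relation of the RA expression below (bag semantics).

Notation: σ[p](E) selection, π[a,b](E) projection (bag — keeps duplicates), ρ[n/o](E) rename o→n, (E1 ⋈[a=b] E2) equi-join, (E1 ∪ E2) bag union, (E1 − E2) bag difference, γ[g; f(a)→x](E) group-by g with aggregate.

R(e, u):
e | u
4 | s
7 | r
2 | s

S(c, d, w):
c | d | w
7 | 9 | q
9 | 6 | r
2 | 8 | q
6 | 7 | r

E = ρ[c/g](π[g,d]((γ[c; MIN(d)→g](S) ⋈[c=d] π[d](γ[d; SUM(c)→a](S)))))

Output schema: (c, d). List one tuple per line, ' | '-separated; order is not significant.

Subexpression sizes:
  S → 4
  γ[c; MIN(d)→g](S) → 4
  S → 4
  γ[d; SUM(c)→a](S) → 4
  π[d](γ[d; SUM(c)→a](S)) → 4
  (γ[c; MIN(d)→g](S) ⋈[c=d] π[d](γ[d; SUM(c)→a](S))) → 3
  π[g,d]((γ[c; MIN(d)→g](S) ⋈[c=d] π[d](γ[d; SUM(c)→a](S)))) → 3
  ρ[c/g](π[g,d]((γ[c; MIN(d)→g](S) ⋈[c=d] π[d](γ[d; SUM(c)→a](S))))) → 3

== RESULT ==
c | d
6 | 9
7 | 6
9 | 7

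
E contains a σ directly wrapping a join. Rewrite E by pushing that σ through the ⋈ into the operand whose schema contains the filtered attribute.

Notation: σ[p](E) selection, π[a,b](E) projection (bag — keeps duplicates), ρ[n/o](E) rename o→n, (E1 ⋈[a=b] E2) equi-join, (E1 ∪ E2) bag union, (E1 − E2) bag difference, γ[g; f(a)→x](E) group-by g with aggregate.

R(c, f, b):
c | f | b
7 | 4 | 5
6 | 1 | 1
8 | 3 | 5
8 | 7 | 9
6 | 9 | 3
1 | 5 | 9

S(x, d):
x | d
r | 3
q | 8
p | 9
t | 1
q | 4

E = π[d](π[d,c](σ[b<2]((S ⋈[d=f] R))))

σ filters on b, owned by the right side.
E' = π[d](π[d,c]((S ⋈[d=f] σ[b<2](R))))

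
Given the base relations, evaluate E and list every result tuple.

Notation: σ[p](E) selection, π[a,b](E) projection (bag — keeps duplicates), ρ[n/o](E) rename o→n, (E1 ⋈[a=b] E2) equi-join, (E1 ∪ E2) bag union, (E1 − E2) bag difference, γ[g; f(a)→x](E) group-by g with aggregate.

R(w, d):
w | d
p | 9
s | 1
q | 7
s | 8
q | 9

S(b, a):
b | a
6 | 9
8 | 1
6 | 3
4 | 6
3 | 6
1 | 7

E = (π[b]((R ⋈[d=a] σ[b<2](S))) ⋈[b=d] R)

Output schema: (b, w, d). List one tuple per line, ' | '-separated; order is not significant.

Per-node cardinality:
  R → 5
  S → 6
  σ[b<2](S) → 1
  (R ⋈[d=a] σ[b<2](S)) → 1
  π[b]((R ⋈[d=a] σ[b<2](S))) → 1
  R → 5
  (π[b]((R ⋈[d=a] σ[b<2](S))) ⋈[b=d] R) → 1

== RESULT ==
b | w | d
1 | s | 1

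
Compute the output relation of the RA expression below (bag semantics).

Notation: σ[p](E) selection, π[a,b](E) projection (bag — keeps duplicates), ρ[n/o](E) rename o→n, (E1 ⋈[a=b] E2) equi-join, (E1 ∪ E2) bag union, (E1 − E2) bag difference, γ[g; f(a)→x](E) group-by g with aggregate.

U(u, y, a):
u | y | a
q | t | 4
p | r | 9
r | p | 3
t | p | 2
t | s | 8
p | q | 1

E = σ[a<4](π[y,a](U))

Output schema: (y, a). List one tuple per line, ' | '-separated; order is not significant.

Row counts bottom-up:
  U → 6
  π[y,a](U) → 6
  σ[a<4](π[y,a](U)) → 3

== RESULT ==
y | a
p | 2
p | 3
q | 1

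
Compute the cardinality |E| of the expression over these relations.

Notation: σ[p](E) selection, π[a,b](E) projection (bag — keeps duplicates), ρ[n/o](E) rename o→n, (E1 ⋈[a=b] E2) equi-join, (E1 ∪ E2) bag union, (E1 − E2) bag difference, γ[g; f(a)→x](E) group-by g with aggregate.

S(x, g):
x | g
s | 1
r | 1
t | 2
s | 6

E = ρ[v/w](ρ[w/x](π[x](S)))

Stepwise |·|:
  S → 4
  π[x](S) → 4
  ρ[w/x](π[x](S)) → 4
  ρ[v/w](ρ[w/x](π[x](S))) → 4

|E| = 4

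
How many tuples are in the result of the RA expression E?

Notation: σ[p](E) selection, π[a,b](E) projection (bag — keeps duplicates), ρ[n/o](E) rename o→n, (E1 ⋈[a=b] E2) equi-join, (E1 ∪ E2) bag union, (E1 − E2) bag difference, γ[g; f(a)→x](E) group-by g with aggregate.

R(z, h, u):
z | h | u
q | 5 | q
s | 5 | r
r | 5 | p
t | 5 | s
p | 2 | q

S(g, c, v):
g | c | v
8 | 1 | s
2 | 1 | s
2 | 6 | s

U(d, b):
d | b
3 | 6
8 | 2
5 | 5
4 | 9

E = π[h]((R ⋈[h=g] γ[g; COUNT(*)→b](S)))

Stepwise |·|:
  R → 5
  S → 3
  γ[g; COUNT(*)→b](S) → 2
  (R ⋈[h=g] γ[g; COUNT(*)→b](S)) → 1
  π[h]((R ⋈[h=g] γ[g; COUNT(*)→b](S))) → 1

|E| = 1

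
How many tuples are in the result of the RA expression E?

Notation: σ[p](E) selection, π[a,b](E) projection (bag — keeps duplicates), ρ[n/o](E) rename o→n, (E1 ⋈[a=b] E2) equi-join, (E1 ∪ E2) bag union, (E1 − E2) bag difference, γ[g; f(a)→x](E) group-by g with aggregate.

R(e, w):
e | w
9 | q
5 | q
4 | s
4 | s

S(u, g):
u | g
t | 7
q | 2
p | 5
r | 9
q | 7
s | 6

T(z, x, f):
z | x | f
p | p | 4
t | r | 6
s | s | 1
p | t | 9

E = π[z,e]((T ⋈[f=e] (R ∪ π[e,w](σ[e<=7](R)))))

Row counts bottom-up:
  T → 4
  R → 4
  R → 4
  σ[e<=7](R) → 3
  π[e,w](σ[e<=7](R)) → 3
  (R ∪ π[e,w](σ[e<=7](R))) → 7
  (T ⋈[f=e] (R ∪ π[e,w](σ[e<=7](R)))) → 5
  π[z,e]((T ⋈[f=e] (R ∪ π[e,w](σ[e<=7](R))))) → 5

|E| = 5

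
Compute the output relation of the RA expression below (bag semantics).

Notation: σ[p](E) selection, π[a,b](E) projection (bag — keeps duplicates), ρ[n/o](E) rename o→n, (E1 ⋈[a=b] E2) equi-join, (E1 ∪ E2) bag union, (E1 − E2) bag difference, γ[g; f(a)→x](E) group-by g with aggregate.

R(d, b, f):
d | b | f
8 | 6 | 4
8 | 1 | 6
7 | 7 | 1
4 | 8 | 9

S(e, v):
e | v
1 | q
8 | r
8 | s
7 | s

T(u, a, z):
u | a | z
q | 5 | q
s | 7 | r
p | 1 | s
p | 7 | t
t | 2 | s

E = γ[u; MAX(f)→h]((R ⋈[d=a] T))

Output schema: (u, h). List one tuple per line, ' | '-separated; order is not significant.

Subexpression sizes:
  R → 4
  T → 5
  (R ⋈[d=a] T) → 2
  γ[u; MAX(f)→h]((R ⋈[d=a] T)) → 2

== RESULT ==
u | h
p | 1
s | 1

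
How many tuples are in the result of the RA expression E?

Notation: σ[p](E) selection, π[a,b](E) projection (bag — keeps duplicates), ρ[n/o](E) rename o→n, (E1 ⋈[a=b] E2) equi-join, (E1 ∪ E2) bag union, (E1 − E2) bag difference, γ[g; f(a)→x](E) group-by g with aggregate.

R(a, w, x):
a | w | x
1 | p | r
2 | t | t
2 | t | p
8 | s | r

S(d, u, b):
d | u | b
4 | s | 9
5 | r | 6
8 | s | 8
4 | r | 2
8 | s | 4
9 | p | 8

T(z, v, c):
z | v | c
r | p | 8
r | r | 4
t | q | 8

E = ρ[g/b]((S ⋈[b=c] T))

Row counts bottom-up:
  S → 6
  T → 3
  (S ⋈[b=c] T) → 5
  ρ[g/b]((S ⋈[b=c] T)) → 5

|E| = 5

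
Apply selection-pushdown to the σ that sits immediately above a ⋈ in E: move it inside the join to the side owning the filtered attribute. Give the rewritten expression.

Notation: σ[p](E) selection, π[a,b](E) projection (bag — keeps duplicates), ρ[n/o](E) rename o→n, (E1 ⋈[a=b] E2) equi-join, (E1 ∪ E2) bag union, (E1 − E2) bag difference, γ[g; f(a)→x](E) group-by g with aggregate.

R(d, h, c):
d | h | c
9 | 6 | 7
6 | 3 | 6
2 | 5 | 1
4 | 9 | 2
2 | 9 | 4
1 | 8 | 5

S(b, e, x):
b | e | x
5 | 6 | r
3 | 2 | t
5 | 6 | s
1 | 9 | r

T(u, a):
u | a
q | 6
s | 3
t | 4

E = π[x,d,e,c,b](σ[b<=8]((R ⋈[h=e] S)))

σ filters on b, owned by the right side.
E' = π[x,d,e,c,b]((R ⋈[h=e] σ[b<=8](S)))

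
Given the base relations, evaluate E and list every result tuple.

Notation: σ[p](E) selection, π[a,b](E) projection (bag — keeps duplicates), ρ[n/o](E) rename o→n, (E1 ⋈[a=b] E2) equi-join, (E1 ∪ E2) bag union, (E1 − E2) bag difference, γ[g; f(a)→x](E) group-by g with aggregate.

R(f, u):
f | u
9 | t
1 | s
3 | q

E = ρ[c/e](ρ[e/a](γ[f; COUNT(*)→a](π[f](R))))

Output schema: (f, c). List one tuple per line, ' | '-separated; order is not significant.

Stepwise |·|:
  R → 3
  π[f](R) → 3
  γ[f; COUNT(*)→a](π[f](R)) → 3
  ρ[e/a](γ[f; COUNT(*)→a](π[f](R))) → 3
  ρ[c/e](ρ[e/a](γ[f; COUNT(*)→a](π[f](R)))) → 3

== RESULT ==
f | c
1 | 1
3 | 1
9 | 1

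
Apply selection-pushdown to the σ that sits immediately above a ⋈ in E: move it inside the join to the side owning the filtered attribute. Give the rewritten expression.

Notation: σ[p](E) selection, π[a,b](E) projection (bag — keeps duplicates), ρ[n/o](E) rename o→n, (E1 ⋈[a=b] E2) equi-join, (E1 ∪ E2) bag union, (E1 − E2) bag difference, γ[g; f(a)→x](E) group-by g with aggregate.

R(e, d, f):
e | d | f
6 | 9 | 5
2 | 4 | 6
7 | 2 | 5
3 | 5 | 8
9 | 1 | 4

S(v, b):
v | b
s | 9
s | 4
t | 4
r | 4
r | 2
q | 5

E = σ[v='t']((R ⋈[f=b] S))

σ filters on v, owned by the right side.
E' = (R ⋈[f=b] σ[v='t'](S))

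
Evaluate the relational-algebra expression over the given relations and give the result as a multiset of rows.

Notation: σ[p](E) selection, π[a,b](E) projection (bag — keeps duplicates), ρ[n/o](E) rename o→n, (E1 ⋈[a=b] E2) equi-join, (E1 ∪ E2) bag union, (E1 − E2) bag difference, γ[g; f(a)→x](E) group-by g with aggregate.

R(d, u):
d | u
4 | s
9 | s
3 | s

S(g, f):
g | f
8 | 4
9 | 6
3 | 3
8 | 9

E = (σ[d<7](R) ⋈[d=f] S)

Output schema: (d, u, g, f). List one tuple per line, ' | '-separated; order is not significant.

Row counts bottom-up:
  R → 3
  σ[d<7](R) → 2
  S → 4
  (σ[d<7](R) ⋈[d=f] S) → 2

== RESULT ==
d | u | g | f
3 | s | 3 | 3
4 | s | 8 | 4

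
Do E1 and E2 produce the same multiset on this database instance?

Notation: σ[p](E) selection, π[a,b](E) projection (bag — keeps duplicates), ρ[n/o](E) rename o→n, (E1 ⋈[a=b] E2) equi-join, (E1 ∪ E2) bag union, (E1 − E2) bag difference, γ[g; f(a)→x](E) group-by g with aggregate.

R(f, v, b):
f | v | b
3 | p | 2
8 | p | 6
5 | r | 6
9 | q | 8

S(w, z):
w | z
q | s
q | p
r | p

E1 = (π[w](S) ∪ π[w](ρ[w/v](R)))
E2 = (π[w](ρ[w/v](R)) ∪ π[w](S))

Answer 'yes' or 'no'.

E1 per-node cardinality:
  S → 3
  π[w](S) → 3
  R → 4
  ρ[w/v](R) → 4
  π[w](ρ[w/v](R)) → 4
  (π[w](S) ∪ π[w](ρ[w/v](R))) → 7
E2 per-node cardinality:
  R → 4
  ρ[w/v](R) → 4
  π[w](ρ[w/v](R)) → 4
  S → 3
  π[w](S) → 3
  (π[w](ρ[w/v](R)) ∪ π[w](S)) → 7

E1 and E2 produce the same multiset:
w
p
p
q
q
q
r
r

yes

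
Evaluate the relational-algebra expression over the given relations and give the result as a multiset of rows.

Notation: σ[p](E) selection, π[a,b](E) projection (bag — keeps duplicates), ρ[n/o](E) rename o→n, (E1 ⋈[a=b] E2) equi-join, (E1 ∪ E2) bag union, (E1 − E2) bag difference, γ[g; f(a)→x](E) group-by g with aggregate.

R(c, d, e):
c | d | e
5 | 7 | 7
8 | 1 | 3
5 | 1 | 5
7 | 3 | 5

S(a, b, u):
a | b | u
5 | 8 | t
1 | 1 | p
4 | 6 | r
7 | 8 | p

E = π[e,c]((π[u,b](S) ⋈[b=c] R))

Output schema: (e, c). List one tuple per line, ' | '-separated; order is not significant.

Per-node cardinality:
  S → 4
  π[u,b](S) → 4
  R → 4
  (π[u,b](S) ⋈[b=c] R) → 2
  π[e,c]((π[u,b](S) ⋈[b=c] R)) → 2

== RESULT ==
e | c
3 | 8
3 | 8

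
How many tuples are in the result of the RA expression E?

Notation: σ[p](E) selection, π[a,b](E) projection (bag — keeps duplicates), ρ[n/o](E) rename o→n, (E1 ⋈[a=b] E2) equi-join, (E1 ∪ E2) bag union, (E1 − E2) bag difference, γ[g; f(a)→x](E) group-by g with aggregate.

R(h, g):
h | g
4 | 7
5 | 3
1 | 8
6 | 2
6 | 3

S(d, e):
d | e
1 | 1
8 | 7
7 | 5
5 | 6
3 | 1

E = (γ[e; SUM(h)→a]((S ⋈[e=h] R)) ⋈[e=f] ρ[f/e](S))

Per-node cardinality:
  S → 5
  R → 5
  (S ⋈[e=h] R) → 5
  γ[e; SUM(h)→a]((S ⋈[e=h] R)) → 3
  S → 5
  ρ[f/e](S) → 5
  (γ[e; SUM(h)→a]((S ⋈[e=h] R)) ⋈[e=f] ρ[f/e](S)) → 4

|E| = 4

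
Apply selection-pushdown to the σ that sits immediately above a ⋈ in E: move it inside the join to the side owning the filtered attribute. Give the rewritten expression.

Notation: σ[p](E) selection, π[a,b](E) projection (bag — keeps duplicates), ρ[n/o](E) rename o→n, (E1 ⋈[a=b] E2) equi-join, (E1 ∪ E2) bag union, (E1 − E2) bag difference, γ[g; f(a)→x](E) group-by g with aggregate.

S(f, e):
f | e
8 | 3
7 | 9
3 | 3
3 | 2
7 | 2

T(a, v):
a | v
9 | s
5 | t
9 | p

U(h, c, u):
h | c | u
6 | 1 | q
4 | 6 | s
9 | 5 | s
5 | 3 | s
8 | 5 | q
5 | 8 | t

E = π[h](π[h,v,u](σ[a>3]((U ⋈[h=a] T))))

σ filters on a, owned by the right side.
E' = π[h](π[h,v,u]((U ⋈[h=a] σ[a>3](T))))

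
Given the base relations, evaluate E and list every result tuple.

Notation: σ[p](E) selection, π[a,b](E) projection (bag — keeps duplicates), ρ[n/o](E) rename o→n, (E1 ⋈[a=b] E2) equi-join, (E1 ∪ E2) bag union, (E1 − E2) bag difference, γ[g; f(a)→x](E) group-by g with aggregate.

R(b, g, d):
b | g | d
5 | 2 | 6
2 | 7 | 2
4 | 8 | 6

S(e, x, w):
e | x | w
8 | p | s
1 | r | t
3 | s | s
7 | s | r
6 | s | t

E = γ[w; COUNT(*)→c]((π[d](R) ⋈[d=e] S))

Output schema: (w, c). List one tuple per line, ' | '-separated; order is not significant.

Row counts bottom-up:
  R → 3
  π[d](R) → 3
  S → 5
  (π[d](R) ⋈[d=e] S) → 2
  γ[w; COUNT(*)→c]((π[d](R) ⋈[d=e] S)) → 1

== RESULT ==
w | c
t | 2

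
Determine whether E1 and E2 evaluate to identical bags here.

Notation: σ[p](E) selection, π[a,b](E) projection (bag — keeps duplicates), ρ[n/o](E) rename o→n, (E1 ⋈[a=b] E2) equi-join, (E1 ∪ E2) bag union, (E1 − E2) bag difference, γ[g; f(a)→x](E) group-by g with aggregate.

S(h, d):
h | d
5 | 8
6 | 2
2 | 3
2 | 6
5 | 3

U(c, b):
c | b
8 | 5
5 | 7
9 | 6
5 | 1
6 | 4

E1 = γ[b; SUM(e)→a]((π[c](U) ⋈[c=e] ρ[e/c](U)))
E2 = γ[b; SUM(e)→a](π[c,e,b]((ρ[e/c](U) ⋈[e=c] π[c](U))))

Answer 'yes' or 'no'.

E1 stepwise |·|:
  U → 5
  π[c](U) → 5
  U → 5
  ρ[e/c](U) → 5
  (π[c](U) ⋈[c=e] ρ[e/c](U)) → 7
  γ[b; SUM(e)→a]((π[c](U) ⋈[c=e] ρ[e/c](U))) → 5
E2 stepwise |·|:
  U → 5
  ρ[e/c](U) → 5
  U → 5
  π[c](U) → 5
  (ρ[e/c](U) ⋈[e=c] π[c](U)) → 7
  π[c,e,b]((ρ[e/c](U) ⋈[e=c] π[c](U))) → 7
  γ[b; SUM(e)→a](π[c,e,b]((ρ[e/c](U) ⋈[e=c] π[c](U)))) → 5

E1 and E2 produce the same multiset:
b | a
1 | 10
4 | 6
5 | 8
6 | 9
7 | 10

yes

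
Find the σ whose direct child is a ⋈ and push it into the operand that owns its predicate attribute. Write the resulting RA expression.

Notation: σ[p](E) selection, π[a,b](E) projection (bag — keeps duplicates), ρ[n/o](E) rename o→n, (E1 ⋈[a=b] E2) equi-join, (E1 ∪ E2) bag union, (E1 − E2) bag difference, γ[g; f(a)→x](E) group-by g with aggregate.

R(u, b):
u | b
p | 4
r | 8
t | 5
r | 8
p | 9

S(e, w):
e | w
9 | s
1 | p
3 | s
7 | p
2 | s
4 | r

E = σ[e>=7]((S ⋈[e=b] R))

σ filters on e, owned by the left side.
E' = (σ[e>=7](S) ⋈[e=b] R)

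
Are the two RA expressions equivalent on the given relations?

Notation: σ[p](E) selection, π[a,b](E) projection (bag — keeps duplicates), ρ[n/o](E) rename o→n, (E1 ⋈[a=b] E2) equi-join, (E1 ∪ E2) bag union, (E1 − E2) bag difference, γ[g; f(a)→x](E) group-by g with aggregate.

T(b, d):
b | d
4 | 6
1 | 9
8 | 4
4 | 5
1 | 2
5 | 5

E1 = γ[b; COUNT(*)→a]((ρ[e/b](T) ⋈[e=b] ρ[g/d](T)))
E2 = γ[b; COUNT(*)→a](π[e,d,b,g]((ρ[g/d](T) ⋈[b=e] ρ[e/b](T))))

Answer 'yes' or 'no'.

E1 row counts bottom-up:
  T → 6
  ρ[e/b](T) → 6
  T → 6
  ρ[g/d](T) → 6
  (ρ[e/b](T) ⋈[e=b] ρ[g/d](T)) → 10
  γ[b; COUNT(*)→a]((ρ[e/b](T) ⋈[e=b] ρ[g/d](T))) → 4
E2 row counts bottom-up:
  T → 6
  ρ[g/d](T) → 6
  T → 6
  ρ[e/b](T) → 6
  (ρ[g/d](T) ⋈[b=e] ρ[e/b](T)) → 10
  π[e,d,b,g]((ρ[g/d](T) ⋈[b=e] ρ[e/b](T))) → 10
  γ[b; COUNT(*)→a](π[e,d,b,g]((ρ[g/d](T) ⋈[b=e] ρ[e/b](T)))) → 4

E1 and E2 produce the same multiset:
b | a
1 | 4
4 | 4
5 | 1
8 | 1

yes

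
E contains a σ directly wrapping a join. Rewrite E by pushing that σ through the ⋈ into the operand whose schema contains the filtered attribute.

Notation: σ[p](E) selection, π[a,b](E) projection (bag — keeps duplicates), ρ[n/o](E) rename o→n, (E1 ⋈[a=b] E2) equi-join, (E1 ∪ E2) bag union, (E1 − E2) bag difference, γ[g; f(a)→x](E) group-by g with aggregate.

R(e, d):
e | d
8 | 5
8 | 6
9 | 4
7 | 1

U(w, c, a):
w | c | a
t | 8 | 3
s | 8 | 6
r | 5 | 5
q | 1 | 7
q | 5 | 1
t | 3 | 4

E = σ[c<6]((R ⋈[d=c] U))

σ filters on c, owned by the right side.
E' = (R ⋈[d=c] σ[c<6](U))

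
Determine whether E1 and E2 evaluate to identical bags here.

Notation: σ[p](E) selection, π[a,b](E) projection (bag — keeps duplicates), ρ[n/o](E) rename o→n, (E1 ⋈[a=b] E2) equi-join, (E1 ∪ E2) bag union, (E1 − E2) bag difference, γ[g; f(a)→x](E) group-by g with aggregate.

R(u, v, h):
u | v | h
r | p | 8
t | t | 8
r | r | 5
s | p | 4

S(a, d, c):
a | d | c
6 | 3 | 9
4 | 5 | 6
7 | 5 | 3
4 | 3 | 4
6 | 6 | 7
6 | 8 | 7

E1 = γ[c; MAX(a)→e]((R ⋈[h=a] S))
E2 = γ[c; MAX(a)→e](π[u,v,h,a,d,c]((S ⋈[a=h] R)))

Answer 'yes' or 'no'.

E1 stepwise |·|:
  R → 4
  S → 6
  (R ⋈[h=a] S) → 2
  γ[c; MAX(a)→e]((R ⋈[h=a] S)) → 2
E2 stepwise |·|:
  S → 6
  R → 4
  (S ⋈[a=h] R) → 2
  π[u,v,h,a,d,c]((S ⋈[a=h] R)) → 2
  γ[c; MAX(a)→e](π[u,v,h,a,d,c]((S ⋈[a=h] R))) → 2

E1 and E2 produce the same multiset:
c | e
4 | 4
6 | 4

yes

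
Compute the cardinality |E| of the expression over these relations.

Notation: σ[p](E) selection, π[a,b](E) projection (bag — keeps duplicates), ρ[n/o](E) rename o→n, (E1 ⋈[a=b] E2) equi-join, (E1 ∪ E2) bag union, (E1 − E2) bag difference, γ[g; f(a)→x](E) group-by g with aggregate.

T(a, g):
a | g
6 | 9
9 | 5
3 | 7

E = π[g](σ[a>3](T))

Row counts bottom-up:
  T → 3
  σ[a>3](T) → 2
  π[g](σ[a>3](T)) → 2

|E| = 2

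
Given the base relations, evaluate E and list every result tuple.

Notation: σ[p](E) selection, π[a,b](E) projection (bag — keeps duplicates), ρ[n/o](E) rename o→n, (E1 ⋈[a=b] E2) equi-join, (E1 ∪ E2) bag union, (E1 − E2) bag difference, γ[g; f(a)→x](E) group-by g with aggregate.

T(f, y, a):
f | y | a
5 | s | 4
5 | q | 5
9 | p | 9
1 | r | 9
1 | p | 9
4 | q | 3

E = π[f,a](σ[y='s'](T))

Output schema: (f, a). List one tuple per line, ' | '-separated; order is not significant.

Subexpression sizes:
  T → 6
  σ[y='s'](T) → 1
  π[f,a](σ[y='s'](T)) → 1

== RESULT ==
f | a
5 | 4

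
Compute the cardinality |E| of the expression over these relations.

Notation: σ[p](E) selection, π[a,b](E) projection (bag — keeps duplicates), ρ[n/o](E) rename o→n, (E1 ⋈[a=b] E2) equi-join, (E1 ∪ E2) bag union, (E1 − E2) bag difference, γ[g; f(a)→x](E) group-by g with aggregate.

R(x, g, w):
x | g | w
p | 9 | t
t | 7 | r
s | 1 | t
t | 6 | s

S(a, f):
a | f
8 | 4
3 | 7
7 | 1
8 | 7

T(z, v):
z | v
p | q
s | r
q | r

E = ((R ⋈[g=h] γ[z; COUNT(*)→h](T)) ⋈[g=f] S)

Per-node cardinality:
  R → 4
  T → 3
  γ[z; COUNT(*)→h](T) → 3
  (R ⋈[g=h] γ[z; COUNT(*)→h](T)) → 3
  S → 4
  ((R ⋈[g=h] γ[z; COUNT(*)→h](T)) ⋈[g=f] S) → 3

|E| = 3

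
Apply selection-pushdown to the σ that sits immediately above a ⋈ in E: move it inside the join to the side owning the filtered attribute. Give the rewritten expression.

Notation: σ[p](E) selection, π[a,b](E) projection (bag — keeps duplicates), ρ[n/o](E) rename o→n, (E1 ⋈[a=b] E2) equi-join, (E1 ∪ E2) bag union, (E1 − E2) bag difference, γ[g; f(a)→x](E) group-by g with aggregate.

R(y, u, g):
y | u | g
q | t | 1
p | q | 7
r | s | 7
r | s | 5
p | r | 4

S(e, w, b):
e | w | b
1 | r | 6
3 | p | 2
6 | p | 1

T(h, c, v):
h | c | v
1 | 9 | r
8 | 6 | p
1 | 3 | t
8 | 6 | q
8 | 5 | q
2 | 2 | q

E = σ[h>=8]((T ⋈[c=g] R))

σ filters on h, owned by the left side.
E' = (σ[h>=8](T) ⋈[c=g] R)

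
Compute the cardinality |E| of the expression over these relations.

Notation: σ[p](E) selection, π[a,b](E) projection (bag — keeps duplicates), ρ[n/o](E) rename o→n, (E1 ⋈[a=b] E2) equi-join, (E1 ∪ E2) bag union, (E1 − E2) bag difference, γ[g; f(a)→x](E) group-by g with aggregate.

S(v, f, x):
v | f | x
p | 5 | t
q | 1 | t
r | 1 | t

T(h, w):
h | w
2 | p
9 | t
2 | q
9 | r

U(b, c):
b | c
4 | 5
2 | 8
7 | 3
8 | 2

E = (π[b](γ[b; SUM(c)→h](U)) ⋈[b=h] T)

Stepwise |·|:
  U → 4
  γ[b; SUM(c)→h](U) → 4
  π[b](γ[b; SUM(c)→h](U)) → 4
  T → 4
  (π[b](γ[b; SUM(c)→h](U)) ⋈[b=h] T) → 2

|E| = 2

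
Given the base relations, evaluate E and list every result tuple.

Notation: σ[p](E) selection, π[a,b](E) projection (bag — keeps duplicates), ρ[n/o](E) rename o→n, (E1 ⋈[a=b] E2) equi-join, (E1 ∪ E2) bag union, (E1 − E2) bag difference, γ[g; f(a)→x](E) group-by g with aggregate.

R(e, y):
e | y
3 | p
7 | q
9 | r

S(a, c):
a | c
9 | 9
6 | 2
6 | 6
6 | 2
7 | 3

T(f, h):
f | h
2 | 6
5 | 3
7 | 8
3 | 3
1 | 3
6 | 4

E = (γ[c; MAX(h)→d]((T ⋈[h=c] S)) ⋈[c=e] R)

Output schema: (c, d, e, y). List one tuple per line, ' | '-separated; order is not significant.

Subexpression sizes:
  T → 6
  S → 5
  (T ⋈[h=c] S) → 4
  γ[c; MAX(h)→d]((T ⋈[h=c] S)) → 2
  R → 3
  (γ[c; MAX(h)→d]((T ⋈[h=c] S)) ⋈[c=e] R) → 1

== RESULT ==
c | d | e | y
3 | 3 | 3 | p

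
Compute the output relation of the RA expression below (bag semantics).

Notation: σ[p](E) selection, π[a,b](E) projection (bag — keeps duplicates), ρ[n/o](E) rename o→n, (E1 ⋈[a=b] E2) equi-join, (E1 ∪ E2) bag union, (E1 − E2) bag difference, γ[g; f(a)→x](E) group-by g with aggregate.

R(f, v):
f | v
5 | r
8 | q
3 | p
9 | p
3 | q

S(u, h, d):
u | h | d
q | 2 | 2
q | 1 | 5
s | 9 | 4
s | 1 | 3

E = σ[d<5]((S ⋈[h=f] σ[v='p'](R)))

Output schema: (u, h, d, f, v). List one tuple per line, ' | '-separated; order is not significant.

Stepwise |·|:
  S → 4
  R → 5
  σ[v='p'](R) → 2
  (S ⋈[h=f] σ[v='p'](R)) → 1
  σ[d<5]((S ⋈[h=f] σ[v='p'](R))) → 1

== RESULT ==
u | h | d | f | v
s | 9 | 4 | 9 | p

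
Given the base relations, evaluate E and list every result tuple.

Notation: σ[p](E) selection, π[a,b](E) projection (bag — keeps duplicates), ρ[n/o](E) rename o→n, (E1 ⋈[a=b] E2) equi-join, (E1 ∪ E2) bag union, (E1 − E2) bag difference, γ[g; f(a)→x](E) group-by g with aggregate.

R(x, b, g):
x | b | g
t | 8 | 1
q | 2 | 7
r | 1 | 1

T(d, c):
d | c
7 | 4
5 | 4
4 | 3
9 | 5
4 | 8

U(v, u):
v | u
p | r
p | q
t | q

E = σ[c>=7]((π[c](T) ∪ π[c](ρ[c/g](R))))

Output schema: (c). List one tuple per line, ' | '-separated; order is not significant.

Subexpression sizes:
  T → 5
  π[c](T) → 5
  R → 3
  ρ[c/g](R) → 3
  π[c](ρ[c/g](R)) → 3
  (π[c](T) ∪ π[c](ρ[c/g](R))) → 8
  σ[c>=7]((π[c](T) ∪ π[c](ρ[c/g](R)))) → 2

== RESULT ==
c
7
8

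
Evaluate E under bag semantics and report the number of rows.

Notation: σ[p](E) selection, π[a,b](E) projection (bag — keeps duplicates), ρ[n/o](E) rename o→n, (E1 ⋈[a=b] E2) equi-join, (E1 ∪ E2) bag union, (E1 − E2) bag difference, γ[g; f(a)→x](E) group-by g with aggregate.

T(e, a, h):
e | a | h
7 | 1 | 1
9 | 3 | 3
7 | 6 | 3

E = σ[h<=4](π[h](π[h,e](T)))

Row counts bottom-up:
  T → 3
  π[h,e](T) → 3
  π[h](π[h,e](T)) → 3
  σ[h<=4](π[h](π[h,e](T))) → 3

|E| = 3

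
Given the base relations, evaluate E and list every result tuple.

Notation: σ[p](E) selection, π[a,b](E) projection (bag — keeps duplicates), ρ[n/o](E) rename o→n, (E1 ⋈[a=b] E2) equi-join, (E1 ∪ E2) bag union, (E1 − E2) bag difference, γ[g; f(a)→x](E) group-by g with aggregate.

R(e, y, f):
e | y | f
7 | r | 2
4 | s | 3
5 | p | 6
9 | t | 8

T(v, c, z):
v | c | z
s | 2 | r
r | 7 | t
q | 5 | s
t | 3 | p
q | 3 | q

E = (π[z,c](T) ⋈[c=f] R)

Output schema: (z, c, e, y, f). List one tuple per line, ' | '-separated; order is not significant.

Stepwise |·|:
  T → 5
  π[z,c](T) → 5
  R → 4
  (π[z,c](T) ⋈[c=f] R) → 3

== RESULT ==
z | c | e | y | f
p | 3 | 4 | s | 3
q | 3 | 4 | s | 3
r | 2 | 7 | r | 2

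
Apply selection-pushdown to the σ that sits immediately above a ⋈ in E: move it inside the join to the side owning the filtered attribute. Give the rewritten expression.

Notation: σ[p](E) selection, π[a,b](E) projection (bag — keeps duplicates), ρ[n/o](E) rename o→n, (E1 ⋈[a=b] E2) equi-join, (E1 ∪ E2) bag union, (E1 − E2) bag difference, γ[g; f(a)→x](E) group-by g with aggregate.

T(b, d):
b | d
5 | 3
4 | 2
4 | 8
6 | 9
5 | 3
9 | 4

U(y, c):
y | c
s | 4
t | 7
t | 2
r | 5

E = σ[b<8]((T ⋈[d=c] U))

σ filters on b, owned by the left side.
E' = (σ[b<8](T) ⋈[d=c] U)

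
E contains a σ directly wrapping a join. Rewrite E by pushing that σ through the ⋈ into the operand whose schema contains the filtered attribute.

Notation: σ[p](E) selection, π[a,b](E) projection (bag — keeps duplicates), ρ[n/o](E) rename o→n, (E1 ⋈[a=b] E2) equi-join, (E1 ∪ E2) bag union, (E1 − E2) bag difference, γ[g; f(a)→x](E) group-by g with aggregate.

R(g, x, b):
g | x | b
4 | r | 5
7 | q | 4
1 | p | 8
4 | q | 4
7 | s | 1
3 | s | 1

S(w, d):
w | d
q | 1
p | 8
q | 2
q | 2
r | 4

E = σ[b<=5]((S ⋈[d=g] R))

σ filters on b, owned by the right side.
E' = (S ⋈[d=g] σ[b<=5](R))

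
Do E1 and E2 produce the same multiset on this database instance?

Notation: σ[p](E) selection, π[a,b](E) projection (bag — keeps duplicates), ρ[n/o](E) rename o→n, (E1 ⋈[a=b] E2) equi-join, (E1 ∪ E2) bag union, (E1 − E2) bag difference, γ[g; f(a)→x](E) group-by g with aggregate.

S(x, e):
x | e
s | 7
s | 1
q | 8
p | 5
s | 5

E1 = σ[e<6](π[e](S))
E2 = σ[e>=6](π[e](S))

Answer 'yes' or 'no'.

E1 row counts bottom-up:
  S → 5
  π[e](S) → 5
  σ[e<6](π[e](S)) → 3
E2 row counts bottom-up:
  S → 5
  π[e](S) → 5
  σ[e>=6](π[e](S)) → 2

E1 result:
e
1
5
5
E2 result:
e
7
8
Witness: (1,) appears 1× in E1 but 0× in E2.

no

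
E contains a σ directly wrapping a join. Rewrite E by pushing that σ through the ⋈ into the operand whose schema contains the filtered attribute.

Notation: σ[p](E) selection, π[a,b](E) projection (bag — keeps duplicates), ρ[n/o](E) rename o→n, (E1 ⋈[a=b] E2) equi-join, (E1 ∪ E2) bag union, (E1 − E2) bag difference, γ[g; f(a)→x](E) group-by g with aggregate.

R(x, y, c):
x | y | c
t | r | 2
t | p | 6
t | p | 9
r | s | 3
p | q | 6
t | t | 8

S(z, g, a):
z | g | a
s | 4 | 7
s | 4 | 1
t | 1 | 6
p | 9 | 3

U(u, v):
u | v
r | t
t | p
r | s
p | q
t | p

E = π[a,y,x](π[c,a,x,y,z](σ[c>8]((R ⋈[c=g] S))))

σ filters on c, owned by the left side.
E' = π[a,y,x](π[c,a,x,y,z]((σ[c>8](R) ⋈[c=g] S)))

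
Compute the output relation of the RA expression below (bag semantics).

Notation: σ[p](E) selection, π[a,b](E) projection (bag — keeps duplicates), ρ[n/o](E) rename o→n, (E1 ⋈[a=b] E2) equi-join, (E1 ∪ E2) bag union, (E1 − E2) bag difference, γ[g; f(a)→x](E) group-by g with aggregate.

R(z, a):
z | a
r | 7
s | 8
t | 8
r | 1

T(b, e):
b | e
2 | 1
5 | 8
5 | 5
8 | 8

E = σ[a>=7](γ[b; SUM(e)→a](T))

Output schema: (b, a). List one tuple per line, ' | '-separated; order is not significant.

Subexpression sizes:
  T → 4
  γ[b; SUM(e)→a](T) → 3
  σ[a>=7](γ[b; SUM(e)→a](T)) → 2

== RESULT ==
b | a
5 | 13
8 | 8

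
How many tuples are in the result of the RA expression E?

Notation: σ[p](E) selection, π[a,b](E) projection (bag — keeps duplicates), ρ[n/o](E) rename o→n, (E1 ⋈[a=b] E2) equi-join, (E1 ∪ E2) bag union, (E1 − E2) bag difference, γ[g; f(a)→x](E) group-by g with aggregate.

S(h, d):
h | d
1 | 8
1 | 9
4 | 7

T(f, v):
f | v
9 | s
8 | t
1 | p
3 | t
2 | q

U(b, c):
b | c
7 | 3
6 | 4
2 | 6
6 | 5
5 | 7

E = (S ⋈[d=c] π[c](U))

Stepwise |·|:
  S → 3
  U → 5
  π[c](U) → 5
  (S ⋈[d=c] π[c](U)) → 1

|E| = 1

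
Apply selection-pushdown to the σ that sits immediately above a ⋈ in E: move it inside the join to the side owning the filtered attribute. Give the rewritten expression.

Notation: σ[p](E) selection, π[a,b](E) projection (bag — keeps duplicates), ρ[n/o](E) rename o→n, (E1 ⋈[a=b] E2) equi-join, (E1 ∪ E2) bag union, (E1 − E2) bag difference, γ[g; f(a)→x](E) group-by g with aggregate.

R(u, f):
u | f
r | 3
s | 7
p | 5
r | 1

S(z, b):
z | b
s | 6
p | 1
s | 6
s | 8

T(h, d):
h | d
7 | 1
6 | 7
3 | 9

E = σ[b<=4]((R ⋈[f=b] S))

σ filters on b, owned by the right side.
E' = (R ⋈[f=b] σ[b<=4](S))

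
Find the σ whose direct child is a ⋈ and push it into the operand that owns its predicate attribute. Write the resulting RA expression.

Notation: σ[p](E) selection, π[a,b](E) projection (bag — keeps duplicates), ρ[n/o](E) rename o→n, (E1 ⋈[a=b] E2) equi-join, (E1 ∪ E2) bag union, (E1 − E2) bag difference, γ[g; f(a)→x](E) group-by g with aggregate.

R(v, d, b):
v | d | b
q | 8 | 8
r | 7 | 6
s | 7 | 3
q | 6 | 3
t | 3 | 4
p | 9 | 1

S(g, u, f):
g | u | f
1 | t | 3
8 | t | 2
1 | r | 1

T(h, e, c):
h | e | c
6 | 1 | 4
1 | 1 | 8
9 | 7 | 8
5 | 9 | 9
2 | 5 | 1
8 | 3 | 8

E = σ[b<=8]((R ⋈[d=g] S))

σ filters on b, owned by the left side.
E' = (σ[b<=8](R) ⋈[d=g] S)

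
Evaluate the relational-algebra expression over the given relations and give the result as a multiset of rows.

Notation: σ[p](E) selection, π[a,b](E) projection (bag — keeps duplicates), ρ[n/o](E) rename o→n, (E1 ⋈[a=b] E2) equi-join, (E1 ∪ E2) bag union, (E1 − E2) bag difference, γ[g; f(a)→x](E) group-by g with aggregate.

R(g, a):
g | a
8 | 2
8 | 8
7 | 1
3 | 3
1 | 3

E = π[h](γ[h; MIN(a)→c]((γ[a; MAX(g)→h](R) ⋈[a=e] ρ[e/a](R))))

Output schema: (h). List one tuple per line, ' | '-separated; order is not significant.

Subexpression sizes:
  R → 5
  γ[a; MAX(g)→h](R) → 4
  R → 5
  ρ[e/a](R) → 5
  (γ[a; MAX(g)→h](R) ⋈[a=e] ρ[e/a](R)) → 5
  γ[h; MIN(a)→c]((γ[a; MAX(g)→h](R) ⋈[a=e] ρ[e/a](R))) → 3
  π[h](γ[h; MIN(a)→c]((γ[a; MAX(g)→h](R) ⋈[a=e] ρ[e/a](R)))) → 3

== RESULT ==
h
3
7
8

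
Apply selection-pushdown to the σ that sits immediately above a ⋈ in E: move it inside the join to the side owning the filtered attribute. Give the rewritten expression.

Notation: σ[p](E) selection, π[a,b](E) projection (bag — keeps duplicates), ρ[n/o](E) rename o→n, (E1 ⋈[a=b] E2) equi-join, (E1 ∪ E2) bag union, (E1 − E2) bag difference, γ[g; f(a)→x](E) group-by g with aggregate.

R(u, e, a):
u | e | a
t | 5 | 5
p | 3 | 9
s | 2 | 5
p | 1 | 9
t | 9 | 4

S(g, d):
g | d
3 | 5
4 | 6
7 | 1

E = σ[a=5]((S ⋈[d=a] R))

σ filters on a, owned by the right side.
E' = (S ⋈[d=a] σ[a=5](R))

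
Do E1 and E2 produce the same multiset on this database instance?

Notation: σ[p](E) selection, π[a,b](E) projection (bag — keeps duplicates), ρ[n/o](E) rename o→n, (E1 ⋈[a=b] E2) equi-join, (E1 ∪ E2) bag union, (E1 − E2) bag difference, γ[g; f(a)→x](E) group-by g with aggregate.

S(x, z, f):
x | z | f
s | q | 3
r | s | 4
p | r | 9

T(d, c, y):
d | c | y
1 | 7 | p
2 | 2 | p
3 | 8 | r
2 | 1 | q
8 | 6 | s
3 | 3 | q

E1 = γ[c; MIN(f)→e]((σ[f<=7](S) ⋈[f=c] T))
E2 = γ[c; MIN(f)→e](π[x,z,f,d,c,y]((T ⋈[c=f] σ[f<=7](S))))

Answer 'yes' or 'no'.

E1 per-node cardinality:
  S → 3
  σ[f<=7](S) → 2
  T → 6
  (σ[f<=7](S) ⋈[f=c] T) → 1
  γ[c; MIN(f)→e]((σ[f<=7](S) ⋈[f=c] T)) → 1
E2 per-node cardinality:
  T → 6
  S → 3
  σ[f<=7](S) → 2
  (T ⋈[c=f] σ[f<=7](S)) → 1
  π[x,z,f,d,c,y]((T ⋈[c=f] σ[f<=7](S))) → 1
  γ[c; MIN(f)→e](π[x,z,f,d,c,y]((T ⋈[c=f] σ[f<=7](S)))) → 1

E1 and E2 produce the same multiset:
c | e
3 | 3

yes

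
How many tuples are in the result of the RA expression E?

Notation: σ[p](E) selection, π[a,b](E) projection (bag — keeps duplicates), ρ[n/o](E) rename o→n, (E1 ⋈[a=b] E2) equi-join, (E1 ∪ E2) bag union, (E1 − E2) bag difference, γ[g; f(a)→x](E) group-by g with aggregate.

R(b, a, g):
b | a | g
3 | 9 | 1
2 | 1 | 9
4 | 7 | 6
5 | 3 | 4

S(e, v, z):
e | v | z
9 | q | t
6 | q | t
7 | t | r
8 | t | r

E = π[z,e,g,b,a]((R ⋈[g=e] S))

Stepwise |·|:
  R → 4
  S → 4
  (R ⋈[g=e] S) → 2
  π[z,e,g,b,a]((R ⋈[g=e] S)) → 2

|E| = 2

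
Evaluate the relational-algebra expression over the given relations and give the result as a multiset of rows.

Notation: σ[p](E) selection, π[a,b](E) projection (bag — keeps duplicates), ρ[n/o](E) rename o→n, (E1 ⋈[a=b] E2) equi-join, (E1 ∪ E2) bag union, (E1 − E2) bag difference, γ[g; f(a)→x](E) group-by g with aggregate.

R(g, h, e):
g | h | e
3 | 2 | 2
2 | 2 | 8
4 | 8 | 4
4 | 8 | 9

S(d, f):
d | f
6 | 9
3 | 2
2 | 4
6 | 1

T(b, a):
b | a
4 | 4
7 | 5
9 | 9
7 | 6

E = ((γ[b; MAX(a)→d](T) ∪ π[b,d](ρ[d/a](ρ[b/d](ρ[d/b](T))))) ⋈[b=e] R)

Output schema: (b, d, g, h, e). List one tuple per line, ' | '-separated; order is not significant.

Subexpression sizes:
  T → 4
  γ[b; MAX(a)→d](T) → 3
  T → 4
  ρ[d/b](T) → 4
  ρ[b/d](ρ[d/b](T)) → 4
  ρ[d/a](ρ[b/d](ρ[d/b](T))) → 4
  π[b,d](ρ[d/a](ρ[b/d](ρ[d/b](T)))) → 4
  (γ[b; MAX(a)→d](T) ∪ π[b,d](ρ[d/a](ρ[b/d](ρ[d/b](T))))) → 7
  R → 4
  ((γ[b; MAX(a)→d](T) ∪ π[b,d](ρ[d/a](ρ[b/d](ρ[d/b](T))))) ⋈[b=e] R) → 4

== RESULT ==
b | d | g | h | e
4 | 4 | 4 | 8 | 4
4 | 4 | 4 | 8 | 4
9 | 9 | 4 | 8 | 9
9 | 9 | 4 | 8 | 9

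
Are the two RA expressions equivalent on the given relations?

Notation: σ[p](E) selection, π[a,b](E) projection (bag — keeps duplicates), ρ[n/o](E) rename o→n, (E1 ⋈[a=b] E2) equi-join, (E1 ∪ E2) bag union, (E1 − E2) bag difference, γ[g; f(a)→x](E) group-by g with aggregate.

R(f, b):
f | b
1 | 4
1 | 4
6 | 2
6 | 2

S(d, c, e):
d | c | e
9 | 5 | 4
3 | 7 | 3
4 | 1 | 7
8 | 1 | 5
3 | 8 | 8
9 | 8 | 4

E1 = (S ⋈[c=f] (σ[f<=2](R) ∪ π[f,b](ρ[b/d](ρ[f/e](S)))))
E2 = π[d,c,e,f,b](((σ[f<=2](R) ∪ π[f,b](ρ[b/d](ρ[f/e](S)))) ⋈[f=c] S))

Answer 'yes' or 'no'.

E1 row counts bottom-up:
  S → 6
  R → 4
  σ[f<=2](R) → 2
  S → 6
  ρ[f/e](S) → 6
  ρ[b/d](ρ[f/e](S)) → 6
  π[f,b](ρ[b/d](ρ[f/e](S))) → 6
  (σ[f<=2](R) ∪ π[f,b](ρ[b/d](ρ[f/e](S)))) → 8
  (S ⋈[c=f] (σ[f<=2](R) ∪ π[f,b](ρ[b/d](ρ[f/e](S))))) → 8
E2 row counts bottom-up:
  R → 4
  σ[f<=2](R) → 2
  S → 6
  ρ[f/e](S) → 6
  ρ[b/d](ρ[f/e](S)) → 6
  π[f,b](ρ[b/d](ρ[f/e](S))) → 6
  (σ[f<=2](R) ∪ π[f,b](ρ[b/d](ρ[f/e](S)))) → 8
  S → 6
  ((σ[f<=2](R) ∪ π[f,b](ρ[b/d](ρ[f/e](S)))) ⋈[f=c] S) → 8
  π[d,c,e,f,b](((σ[f<=2](R) ∪ π[f,b](ρ[b/d](ρ[f/e](S)))) ⋈[f=c] S)) → 8

E1 and E2 produce the same multiset:
d | c | e | f | b
3 | 7 | 3 | 7 | 4
3 | 8 | 8 | 8 | 3
4 | 1 | 7 | 1 | 4
4 | 1 | 7 | 1 | 4
8 | 1 | 5 | 1 | 4
8 | 1 | 5 | 1 | 4
9 | 5 | 4 | 5 | 8
9 | 8 | 4 | 8 | 3

yes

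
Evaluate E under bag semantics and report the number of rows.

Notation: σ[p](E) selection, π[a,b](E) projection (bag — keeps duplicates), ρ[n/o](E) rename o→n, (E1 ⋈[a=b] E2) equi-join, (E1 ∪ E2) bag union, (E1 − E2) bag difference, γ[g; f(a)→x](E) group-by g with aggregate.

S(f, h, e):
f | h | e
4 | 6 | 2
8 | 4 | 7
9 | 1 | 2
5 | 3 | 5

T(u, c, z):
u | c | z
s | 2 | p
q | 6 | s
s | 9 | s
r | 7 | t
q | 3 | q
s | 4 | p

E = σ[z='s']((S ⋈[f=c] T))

Stepwise |·|:
  S → 4
  T → 6
  (S ⋈[f=c] T) → 2
  σ[z='s']((S ⋈[f=c] T)) → 1

|E| = 1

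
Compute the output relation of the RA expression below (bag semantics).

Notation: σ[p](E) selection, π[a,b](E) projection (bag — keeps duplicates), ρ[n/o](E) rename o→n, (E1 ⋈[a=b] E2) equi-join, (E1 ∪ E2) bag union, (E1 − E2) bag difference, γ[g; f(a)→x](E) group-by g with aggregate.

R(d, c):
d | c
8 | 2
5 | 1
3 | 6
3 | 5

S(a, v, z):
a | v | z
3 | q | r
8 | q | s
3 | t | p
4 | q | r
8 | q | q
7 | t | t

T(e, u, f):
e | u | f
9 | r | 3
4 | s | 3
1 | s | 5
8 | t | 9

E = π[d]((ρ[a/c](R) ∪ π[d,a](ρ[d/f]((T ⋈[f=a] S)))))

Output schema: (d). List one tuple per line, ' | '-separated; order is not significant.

Per-node cardinality:
  R → 4
  ρ[a/c](R) → 4
  T → 4
  S → 6
  (T ⋈[f=a] S) → 4
  ρ[d/f]((T ⋈[f=a] S)) → 4
  π[d,a](ρ[d/f]((T ⋈[f=a] S))) → 4
  (ρ[a/c](R) ∪ π[d,a](ρ[d/f]((T ⋈[f=a] S)))) → 8
  π[d]((ρ[a/c](R) ∪ π[d,a](ρ[d/f]((T ⋈[f=a] S))))) → 8

== RESULT ==
d
3
3
3
3
3
3
5
8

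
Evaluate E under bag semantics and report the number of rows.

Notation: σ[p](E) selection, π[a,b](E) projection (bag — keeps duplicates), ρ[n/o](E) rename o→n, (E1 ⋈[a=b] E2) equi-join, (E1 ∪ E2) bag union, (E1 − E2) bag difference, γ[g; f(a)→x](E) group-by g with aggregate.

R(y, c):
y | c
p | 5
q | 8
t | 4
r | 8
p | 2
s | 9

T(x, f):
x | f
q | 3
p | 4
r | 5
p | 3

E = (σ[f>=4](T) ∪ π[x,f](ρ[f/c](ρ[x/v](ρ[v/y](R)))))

Per-node cardinality:
  T → 4
  σ[f>=4](T) → 2
  R → 6
  ρ[v/y](R) → 6
  ρ[x/v](ρ[v/y](R)) → 6
  ρ[f/c](ρ[x/v](ρ[v/y](R))) → 6
  π[x,f](ρ[f/c](ρ[x/v](ρ[v/y](R)))) → 6
  (σ[f>=4](T) ∪ π[x,f](ρ[f/c](ρ[x/v](ρ[v/y](R))))) → 8

|E| = 8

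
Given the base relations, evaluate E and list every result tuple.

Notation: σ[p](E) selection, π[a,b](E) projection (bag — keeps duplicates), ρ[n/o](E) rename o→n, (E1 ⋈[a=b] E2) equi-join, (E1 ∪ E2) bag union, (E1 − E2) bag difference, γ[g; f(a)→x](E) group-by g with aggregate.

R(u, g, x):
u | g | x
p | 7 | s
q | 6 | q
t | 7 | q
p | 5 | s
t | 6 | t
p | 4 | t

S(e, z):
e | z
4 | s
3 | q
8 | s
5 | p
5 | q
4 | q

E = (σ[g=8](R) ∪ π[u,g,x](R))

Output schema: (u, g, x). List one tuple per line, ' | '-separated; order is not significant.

Row counts bottom-up:
  R → 6
  σ[g=8](R) → 0
  R → 6
  π[u,g,x](R) → 6
  (σ[g=8](R) ∪ π[u,g,x](R)) → 6

== RESULT ==
u | g | x
p | 4 | t
p | 5 | s
p | 7 | s
q | 6 | q
t | 6 | t
t | 7 | q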